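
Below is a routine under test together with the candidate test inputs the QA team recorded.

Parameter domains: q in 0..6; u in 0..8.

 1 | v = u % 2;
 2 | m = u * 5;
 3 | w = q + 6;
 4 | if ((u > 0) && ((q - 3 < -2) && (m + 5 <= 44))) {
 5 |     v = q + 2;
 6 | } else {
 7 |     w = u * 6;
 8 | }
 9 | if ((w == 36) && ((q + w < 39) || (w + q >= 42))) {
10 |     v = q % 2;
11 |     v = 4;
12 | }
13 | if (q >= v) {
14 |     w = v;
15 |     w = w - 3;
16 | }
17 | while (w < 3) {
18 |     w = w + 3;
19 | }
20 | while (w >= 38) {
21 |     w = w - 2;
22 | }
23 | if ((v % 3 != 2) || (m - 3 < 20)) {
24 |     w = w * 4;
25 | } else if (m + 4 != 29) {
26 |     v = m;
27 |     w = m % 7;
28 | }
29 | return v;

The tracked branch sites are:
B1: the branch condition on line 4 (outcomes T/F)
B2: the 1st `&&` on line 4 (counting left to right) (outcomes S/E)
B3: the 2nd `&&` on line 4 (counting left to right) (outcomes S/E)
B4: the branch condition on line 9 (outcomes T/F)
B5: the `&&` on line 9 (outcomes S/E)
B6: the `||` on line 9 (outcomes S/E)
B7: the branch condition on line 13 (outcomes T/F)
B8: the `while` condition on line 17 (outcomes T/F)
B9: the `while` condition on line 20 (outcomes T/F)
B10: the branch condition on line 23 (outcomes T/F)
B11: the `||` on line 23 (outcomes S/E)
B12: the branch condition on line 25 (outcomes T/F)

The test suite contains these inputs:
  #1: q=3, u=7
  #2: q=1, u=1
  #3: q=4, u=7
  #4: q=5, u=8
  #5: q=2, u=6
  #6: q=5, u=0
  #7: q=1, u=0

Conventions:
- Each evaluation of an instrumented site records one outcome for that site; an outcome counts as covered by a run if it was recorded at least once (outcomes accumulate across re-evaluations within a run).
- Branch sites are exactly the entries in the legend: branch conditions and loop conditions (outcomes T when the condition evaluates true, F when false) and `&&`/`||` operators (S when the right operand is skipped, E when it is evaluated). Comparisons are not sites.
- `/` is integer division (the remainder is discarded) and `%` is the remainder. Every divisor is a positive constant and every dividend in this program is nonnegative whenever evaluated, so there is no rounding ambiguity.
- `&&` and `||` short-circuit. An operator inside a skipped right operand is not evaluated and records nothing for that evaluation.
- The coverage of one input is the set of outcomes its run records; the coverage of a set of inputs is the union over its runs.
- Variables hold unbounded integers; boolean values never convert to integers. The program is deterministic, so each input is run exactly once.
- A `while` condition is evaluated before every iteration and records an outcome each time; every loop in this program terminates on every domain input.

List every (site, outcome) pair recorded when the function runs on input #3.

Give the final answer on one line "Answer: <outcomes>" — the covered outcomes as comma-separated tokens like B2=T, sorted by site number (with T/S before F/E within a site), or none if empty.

Event log for input #3 (q=4, u=7):
  B2->E, B3->S, B1->F, B5->S, B4->F, B7->T, B8->T, B8->T, B8->F, B9->F
  B11->S, B10->T
deduplicating events, the covered set is: B1=F, B2=E, B3=S, B4=F, B5=S, B7=T, B8=T, B8=F, B9=F, B10=T, B11=S

Answer: B1=F, B2=E, B3=S, B4=F, B5=S, B7=T, B8=T, B8=F, B9=F, B10=T, B11=S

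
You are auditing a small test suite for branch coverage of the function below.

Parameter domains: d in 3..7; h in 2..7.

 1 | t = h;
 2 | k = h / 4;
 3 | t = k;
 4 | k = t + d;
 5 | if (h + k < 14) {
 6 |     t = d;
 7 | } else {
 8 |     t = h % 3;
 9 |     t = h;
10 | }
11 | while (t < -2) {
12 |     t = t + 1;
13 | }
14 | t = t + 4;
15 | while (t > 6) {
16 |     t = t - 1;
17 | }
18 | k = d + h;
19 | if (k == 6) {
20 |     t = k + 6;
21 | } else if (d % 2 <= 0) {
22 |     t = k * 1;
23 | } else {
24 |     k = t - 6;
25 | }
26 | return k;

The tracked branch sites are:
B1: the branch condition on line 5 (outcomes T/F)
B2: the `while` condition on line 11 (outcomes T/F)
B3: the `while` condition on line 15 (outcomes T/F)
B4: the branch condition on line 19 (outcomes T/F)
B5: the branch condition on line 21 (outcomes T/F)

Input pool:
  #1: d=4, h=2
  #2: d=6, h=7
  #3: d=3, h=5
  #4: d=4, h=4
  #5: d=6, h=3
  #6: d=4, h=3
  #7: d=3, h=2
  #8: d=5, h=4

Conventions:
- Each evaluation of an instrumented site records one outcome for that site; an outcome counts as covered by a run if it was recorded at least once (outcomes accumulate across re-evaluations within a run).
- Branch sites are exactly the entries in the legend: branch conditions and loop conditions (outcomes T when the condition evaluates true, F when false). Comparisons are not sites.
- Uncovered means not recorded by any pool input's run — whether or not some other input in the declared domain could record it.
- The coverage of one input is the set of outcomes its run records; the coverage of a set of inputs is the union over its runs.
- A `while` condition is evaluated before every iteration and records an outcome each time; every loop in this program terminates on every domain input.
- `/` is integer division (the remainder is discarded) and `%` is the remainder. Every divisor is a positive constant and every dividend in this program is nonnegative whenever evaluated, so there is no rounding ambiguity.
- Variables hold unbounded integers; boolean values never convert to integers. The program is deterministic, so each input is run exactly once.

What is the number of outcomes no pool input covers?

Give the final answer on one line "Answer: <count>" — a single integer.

#1 (d=4, h=2) -> B1->T, B2->F, B3->T, B3->T, B3->F, B4->T; covered: B1=T, B2=F, B3=T, B3=F, B4=T
#2 (d=6, h=7) -> B1->F, B2->F, B3->T, B3->T, B3->T, B3->T, B3->T, B3->F, B4->F, B5->T; covered: B1=F, B2=F, B3=T, B3=F, B4=F, B5=T
#3 (d=3, h=5) -> B1->T, B2->F, B3->T, B3->F, B4->F, B5->F; covered: B1=T, B2=F, B3=T, B3=F, B4=F, B5=F
#4 (d=4, h=4) -> B1->T, B2->F, B3->T, B3->T, B3->F, B4->F, B5->T; covered: B1=T, B2=F, B3=T, B3=F, B4=F, B5=T
#5 (d=6, h=3) -> B1->T, B2->F, B3->T, B3->T, B3->T, B3->T, B3->F, B4->F, B5->T; covered: B1=T, B2=F, B3=T, B3=F, B4=F, B5=T
#6 (d=4, h=3) -> B1->T, B2->F, B3->T, B3->T, B3->F, B4->F, B5->T; covered: B1=T, B2=F, B3=T, B3=F, B4=F, B5=T
#7 (d=3, h=2) -> B1->T, B2->F, B3->T, B3->F, B4->F, B5->F; covered: B1=T, B2=F, B3=T, B3=F, B4=F, B5=F
#8 (d=5, h=4) -> B1->T, B2->F, B3->T, B3->T, B3->T, B3->F, B4->F, B5->F; covered: B1=T, B2=F, B3=T, B3=F, B4=F, B5=F
union over the pool: B1=T, B1=F, B2=F, B3=T, B3=F, B4=T, B4=F, B5=T, B5=F
uncovered (1 of 10): B2=T

Answer: 1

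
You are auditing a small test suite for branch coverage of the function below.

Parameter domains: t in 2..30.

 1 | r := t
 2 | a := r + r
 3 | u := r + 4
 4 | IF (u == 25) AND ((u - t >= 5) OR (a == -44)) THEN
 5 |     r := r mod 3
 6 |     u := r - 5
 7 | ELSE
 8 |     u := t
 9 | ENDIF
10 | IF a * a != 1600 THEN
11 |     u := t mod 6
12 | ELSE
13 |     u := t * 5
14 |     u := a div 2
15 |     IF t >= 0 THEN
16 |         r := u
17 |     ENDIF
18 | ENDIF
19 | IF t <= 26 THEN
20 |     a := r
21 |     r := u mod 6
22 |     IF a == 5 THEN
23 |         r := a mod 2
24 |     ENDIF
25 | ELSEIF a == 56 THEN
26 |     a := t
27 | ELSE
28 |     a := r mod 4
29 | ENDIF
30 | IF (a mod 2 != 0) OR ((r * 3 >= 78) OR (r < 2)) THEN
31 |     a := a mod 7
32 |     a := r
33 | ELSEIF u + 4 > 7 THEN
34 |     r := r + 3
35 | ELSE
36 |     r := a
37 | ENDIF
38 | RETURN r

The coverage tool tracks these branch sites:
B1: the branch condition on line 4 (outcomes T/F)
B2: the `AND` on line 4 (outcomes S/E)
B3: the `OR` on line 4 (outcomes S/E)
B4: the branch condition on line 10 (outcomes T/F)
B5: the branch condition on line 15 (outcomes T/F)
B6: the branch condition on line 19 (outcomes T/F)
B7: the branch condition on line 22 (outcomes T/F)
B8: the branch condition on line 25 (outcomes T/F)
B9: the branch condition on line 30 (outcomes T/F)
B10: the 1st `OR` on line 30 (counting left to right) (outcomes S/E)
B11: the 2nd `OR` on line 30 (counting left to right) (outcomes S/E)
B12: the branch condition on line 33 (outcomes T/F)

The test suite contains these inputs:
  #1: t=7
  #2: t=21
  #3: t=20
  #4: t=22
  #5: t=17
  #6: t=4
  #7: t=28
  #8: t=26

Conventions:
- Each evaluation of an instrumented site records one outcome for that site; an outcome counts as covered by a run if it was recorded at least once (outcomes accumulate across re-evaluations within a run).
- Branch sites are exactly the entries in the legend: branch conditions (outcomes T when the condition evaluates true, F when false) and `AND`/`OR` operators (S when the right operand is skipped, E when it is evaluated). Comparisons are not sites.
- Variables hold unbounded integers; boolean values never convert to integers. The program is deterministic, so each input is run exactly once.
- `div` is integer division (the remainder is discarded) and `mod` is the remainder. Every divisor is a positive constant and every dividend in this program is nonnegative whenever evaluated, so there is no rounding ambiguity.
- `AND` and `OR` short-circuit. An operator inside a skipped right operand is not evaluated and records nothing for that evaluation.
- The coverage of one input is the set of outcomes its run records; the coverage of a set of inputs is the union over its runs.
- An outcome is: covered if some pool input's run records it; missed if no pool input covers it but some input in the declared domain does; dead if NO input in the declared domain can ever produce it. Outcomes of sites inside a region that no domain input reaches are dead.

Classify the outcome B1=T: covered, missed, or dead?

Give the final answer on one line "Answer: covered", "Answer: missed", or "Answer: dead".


no pool input records B1=T
checking all 29 inputs in the declared domain: B1=T is never recorded -> dead
Answer: dead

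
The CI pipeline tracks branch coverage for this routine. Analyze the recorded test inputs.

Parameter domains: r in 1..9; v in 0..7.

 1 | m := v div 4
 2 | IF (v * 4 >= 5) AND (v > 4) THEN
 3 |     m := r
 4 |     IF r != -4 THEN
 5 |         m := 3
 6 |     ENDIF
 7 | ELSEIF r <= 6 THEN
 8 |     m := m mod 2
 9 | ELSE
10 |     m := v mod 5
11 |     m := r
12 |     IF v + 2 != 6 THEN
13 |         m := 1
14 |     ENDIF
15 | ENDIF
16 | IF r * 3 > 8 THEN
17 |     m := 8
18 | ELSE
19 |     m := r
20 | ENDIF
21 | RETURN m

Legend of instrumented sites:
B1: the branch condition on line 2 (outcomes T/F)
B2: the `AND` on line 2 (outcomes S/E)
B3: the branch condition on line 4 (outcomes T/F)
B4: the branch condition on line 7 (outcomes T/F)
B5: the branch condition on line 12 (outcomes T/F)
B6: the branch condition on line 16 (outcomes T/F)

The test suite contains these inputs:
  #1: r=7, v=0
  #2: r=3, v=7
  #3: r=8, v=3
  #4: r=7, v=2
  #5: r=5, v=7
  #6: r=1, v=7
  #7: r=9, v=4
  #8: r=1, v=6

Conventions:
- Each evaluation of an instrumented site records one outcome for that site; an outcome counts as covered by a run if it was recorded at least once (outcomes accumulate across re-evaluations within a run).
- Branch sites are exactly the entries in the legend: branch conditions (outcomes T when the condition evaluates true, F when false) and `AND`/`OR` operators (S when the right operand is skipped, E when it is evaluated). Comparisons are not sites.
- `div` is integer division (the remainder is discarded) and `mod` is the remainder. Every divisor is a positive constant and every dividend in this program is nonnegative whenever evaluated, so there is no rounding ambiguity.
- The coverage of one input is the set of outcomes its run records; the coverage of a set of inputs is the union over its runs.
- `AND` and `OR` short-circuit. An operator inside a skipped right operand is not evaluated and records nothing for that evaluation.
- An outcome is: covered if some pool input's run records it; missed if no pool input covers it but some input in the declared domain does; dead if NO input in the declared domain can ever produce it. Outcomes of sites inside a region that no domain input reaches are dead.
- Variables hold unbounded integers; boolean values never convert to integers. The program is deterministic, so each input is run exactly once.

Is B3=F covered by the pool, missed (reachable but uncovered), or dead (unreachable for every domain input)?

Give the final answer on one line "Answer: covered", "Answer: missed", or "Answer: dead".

no pool input records B3=F
checking all 72 inputs in the declared domain: B3=F is never recorded -> dead

Answer: dead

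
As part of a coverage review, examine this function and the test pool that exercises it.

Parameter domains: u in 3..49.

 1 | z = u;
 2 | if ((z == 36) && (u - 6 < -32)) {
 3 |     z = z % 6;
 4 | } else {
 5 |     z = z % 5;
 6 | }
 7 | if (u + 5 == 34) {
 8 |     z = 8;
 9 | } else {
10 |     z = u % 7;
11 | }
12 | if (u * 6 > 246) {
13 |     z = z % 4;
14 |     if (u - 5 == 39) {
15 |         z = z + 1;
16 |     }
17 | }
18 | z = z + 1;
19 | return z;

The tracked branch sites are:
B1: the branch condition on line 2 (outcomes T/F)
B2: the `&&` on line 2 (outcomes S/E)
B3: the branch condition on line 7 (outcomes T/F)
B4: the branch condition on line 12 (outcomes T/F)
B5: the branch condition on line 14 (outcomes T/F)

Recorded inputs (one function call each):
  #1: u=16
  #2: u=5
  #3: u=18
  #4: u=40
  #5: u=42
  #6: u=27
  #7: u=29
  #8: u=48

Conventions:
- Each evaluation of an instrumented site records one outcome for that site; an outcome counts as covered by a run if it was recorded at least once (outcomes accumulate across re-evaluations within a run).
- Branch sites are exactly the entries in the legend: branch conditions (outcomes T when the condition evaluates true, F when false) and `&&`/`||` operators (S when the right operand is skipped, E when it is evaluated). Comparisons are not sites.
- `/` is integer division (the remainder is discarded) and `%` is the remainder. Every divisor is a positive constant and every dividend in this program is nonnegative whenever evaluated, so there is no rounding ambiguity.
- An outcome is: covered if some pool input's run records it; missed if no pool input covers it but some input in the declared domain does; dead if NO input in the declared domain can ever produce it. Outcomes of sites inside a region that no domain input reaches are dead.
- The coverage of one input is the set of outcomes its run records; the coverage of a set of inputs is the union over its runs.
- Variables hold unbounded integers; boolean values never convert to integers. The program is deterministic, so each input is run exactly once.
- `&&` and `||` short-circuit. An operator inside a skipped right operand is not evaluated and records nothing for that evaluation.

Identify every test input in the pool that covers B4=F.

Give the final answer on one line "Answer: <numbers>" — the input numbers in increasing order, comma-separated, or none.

input #1 (u=16): produces B4=F
input #2 (u=5): produces B4=F
input #3 (u=18): produces B4=F
input #4 (u=40): produces B4=F
input #5 (u=42): does not produce B4=F
input #6 (u=27): produces B4=F
input #7 (u=29): produces B4=F
input #8 (u=48): does not produce B4=F

Answer: 1, 2, 3, 4, 6, 7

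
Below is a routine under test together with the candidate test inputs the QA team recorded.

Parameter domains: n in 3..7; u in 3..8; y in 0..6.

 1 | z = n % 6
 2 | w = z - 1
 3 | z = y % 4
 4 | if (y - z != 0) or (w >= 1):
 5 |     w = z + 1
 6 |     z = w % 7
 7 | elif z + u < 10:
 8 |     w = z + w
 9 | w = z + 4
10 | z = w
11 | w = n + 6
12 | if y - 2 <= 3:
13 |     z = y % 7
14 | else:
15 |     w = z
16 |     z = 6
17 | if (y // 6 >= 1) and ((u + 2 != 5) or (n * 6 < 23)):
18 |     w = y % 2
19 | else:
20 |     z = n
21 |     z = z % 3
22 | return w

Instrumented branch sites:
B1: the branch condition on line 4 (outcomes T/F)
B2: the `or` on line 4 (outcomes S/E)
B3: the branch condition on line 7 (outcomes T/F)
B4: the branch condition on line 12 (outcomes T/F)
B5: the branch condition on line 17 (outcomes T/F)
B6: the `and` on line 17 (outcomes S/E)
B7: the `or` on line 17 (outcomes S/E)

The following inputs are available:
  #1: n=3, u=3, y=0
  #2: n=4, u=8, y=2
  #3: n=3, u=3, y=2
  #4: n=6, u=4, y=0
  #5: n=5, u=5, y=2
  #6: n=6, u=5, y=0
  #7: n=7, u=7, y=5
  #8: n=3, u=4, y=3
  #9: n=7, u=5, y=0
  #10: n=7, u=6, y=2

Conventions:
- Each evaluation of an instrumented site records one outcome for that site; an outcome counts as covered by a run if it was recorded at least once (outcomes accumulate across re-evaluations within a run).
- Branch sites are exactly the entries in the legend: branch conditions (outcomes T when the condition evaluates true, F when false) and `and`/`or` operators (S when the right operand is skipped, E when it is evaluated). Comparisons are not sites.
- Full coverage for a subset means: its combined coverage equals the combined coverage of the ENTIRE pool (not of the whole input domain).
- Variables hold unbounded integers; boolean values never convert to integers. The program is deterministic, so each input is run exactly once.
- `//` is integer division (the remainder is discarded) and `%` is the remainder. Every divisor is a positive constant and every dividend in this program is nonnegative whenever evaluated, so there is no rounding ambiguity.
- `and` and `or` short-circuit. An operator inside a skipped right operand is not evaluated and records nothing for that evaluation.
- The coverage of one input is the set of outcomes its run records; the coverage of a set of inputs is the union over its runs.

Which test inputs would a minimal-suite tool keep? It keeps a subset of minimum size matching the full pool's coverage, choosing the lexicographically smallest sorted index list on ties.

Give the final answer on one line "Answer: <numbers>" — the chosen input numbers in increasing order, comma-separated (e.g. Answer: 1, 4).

test 1 (n=3, u=3, y=0) hits B1=T, B2=E, B4=T, B5=F, B6=S
test 2 (n=4, u=8, y=2) hits B1=T, B2=E, B4=T, B5=F, B6=S
test 3 (n=3, u=3, y=2) hits B1=T, B2=E, B4=T, B5=F, B6=S
test 4 (n=6, u=4, y=0) hits B1=F, B2=E, B3=T, B4=T, B5=F, B6=S
test 5 (n=5, u=5, y=2) hits B1=T, B2=E, B4=T, B5=F, B6=S
test 6 (n=6, u=5, y=0) hits B1=F, B2=E, B3=T, B4=T, B5=F, B6=S
test 7 (n=7, u=7, y=5) hits B1=T, B2=S, B4=T, B5=F, B6=S
test 8 (n=3, u=4, y=3) hits B1=T, B2=E, B4=T, B5=F, B6=S
test 9 (n=7, u=5, y=0) hits B1=F, B2=E, B3=T, B4=T, B5=F, B6=S
test 10 (n=7, u=6, y=2) hits B1=F, B2=E, B3=T, B4=T, B5=F, B6=S
pool-wide coverage (8 outcomes): B1=T, B1=F, B2=S, B2=E, B3=T, B4=T, B5=F, B6=S
no size-1 subset reaches all 8 outcomes (best union: 6/8)
at size 2, {4, 7} reaches all 8 outcomes; every lexicographically earlier size-2 subset fails

Answer: 4, 7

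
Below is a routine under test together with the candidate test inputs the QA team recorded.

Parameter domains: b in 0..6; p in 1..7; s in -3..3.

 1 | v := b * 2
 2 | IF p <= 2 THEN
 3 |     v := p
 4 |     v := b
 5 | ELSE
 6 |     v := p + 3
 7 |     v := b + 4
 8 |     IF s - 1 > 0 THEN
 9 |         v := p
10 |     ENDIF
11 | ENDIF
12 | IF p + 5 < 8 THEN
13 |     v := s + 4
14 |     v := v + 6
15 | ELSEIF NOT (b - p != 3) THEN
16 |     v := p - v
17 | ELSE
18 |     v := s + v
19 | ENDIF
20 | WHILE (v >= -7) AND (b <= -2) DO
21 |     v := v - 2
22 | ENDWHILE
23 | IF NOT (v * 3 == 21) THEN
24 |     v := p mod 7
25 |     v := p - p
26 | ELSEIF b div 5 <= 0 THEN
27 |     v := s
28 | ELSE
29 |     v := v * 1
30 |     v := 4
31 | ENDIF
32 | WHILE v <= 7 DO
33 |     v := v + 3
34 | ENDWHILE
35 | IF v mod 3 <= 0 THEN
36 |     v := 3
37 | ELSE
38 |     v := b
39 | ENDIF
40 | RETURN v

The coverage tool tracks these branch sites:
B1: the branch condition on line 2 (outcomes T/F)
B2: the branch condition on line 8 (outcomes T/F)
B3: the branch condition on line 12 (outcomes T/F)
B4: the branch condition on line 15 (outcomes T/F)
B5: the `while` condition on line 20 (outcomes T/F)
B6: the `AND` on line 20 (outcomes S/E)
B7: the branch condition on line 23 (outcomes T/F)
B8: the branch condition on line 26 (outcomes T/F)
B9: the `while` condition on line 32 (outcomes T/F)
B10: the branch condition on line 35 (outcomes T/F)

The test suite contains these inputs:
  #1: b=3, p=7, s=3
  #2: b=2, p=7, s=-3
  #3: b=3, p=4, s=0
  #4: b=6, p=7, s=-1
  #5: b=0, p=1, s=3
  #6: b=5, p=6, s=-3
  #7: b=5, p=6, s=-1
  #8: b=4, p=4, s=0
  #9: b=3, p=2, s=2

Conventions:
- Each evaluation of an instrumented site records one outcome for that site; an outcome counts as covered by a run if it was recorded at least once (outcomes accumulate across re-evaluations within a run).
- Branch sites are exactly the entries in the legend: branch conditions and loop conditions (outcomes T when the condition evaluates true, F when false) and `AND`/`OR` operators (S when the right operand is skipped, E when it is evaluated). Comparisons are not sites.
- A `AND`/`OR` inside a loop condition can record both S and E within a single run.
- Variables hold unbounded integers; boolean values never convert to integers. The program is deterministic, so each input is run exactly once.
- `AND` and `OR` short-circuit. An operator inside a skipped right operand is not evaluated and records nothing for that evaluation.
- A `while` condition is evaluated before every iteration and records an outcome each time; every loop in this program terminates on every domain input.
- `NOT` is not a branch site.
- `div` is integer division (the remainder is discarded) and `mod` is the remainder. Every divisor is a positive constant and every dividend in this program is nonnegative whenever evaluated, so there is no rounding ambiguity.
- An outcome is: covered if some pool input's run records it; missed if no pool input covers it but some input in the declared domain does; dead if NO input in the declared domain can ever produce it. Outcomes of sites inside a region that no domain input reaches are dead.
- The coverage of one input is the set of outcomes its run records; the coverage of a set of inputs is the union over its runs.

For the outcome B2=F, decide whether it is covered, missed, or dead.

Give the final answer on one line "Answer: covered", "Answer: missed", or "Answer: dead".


B2=F is recorded by pool input(s) 2, 3, 4, 6, 7, 8 -> covered
Answer: covered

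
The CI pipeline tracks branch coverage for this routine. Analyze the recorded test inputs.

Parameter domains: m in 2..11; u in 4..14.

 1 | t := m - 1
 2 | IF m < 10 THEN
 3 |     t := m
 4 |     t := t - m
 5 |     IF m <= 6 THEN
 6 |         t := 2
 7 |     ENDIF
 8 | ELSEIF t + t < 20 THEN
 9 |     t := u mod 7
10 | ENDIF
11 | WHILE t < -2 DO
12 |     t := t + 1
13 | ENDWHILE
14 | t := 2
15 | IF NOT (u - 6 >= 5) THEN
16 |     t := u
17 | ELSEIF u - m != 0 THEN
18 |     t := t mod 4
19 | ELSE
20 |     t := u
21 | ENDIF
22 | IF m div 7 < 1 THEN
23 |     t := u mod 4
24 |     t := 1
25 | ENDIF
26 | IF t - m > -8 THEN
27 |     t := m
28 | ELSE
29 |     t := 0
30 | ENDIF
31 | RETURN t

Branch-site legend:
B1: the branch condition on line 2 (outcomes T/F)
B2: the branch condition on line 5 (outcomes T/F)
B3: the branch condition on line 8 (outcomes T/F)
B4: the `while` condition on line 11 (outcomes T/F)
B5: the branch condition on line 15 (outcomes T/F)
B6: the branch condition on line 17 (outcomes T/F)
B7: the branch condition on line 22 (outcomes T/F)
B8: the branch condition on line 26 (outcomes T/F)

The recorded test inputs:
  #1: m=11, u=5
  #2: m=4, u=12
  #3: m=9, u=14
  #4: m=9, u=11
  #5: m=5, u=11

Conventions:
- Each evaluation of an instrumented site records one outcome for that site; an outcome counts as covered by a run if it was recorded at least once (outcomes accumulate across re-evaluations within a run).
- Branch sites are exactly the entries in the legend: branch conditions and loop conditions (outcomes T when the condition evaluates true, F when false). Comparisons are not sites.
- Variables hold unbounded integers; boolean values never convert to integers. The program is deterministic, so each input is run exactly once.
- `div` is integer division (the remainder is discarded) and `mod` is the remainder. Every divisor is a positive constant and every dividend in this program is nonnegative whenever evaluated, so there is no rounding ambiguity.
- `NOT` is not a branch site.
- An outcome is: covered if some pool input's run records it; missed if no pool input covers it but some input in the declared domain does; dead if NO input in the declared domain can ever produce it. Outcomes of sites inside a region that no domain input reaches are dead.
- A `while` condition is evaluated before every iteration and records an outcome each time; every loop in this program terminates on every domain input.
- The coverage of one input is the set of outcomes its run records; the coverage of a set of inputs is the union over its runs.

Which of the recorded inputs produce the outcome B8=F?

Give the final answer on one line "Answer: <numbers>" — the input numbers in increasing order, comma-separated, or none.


input #1 (m=11, u=5): does not record B8=F
input #2 (m=4, u=12): does not record B8=F
input #3 (m=9, u=14): does not record B8=F
input #4 (m=9, u=11): does not record B8=F
input #5 (m=5, u=11): does not record B8=F
Answer: none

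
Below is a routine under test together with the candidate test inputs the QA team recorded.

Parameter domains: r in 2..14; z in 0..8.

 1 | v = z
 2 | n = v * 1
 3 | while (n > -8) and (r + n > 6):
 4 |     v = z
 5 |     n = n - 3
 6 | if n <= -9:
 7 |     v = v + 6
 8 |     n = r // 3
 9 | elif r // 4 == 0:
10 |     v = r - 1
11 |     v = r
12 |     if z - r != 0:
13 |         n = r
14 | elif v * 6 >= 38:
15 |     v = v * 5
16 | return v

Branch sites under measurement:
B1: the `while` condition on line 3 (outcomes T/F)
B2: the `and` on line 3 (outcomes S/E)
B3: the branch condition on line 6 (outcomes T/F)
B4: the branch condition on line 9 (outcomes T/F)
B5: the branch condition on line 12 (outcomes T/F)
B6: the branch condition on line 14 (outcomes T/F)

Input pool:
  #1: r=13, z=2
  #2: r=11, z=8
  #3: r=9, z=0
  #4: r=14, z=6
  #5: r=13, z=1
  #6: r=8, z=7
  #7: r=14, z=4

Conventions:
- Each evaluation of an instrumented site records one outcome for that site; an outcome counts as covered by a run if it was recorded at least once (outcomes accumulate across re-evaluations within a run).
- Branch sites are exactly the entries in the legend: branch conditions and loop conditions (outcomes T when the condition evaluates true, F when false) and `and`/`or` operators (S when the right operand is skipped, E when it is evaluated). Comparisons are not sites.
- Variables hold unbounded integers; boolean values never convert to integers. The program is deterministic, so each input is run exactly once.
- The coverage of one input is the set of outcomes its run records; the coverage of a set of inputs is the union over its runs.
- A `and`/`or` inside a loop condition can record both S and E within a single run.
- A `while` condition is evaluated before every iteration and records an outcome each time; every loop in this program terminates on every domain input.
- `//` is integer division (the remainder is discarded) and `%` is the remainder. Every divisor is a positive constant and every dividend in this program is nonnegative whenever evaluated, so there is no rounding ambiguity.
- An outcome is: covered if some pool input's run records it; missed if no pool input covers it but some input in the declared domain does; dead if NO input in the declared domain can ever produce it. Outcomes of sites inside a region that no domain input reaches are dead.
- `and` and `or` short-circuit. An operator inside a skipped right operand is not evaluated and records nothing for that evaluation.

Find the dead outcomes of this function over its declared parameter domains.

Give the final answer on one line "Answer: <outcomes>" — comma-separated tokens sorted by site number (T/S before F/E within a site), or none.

running all 117 domain inputs and tallying outcomes:
  reachable outcomes have witnesses, e.g. B1=T (e.g. r=2, z=5), B1=F (e.g. r=2, z=0), B2=S (e.g. r=12, z=1), B2=E (e.g. r=2, z=0)

Answer: none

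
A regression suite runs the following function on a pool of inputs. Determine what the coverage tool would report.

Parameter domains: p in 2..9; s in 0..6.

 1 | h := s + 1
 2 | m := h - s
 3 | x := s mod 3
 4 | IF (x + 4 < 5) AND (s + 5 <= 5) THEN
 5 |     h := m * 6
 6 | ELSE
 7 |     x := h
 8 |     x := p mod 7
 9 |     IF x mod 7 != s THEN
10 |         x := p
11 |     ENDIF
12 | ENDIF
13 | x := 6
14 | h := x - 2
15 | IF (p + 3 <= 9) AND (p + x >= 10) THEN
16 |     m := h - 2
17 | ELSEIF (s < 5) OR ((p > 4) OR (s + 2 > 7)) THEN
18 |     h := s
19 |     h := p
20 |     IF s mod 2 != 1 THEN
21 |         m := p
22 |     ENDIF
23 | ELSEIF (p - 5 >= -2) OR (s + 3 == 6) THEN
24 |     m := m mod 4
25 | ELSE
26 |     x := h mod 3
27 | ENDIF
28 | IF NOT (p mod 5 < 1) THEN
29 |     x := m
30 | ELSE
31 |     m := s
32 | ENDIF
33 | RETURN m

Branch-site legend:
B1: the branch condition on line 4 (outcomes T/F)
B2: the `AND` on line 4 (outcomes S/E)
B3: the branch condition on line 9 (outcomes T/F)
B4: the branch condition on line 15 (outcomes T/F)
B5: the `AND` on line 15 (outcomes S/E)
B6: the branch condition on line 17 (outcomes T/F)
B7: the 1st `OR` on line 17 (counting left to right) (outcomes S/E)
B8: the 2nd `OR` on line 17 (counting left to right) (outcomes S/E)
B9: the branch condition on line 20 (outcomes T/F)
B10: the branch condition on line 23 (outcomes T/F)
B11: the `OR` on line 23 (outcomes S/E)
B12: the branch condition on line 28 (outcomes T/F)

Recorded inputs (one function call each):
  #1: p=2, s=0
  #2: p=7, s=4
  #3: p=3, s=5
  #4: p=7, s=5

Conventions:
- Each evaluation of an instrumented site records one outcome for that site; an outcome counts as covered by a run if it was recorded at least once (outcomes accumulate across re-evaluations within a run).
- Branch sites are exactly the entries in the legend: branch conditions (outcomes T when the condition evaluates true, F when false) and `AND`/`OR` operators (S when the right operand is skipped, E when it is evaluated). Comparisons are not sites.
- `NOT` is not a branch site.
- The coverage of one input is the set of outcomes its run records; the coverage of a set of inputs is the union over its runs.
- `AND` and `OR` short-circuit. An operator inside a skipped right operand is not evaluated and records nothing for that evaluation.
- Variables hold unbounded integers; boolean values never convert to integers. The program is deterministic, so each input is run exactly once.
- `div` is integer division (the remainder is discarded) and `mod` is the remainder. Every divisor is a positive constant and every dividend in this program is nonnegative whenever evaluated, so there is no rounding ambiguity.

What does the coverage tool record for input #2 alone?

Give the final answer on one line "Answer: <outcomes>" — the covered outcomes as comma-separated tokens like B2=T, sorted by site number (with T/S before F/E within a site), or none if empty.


Simulating input #2 (p=7, s=4) step by step:
  B2->S, B1->F, B3->T, B5->S, B4->F, B7->S, B6->T, B9->T, B12->T
collecting distinct outcomes: B1=F, B2=S, B3=T, B4=F, B5=S, B6=T, B7=S, B9=T, B12=T
Answer: B1=F, B2=S, B3=T, B4=F, B5=S, B6=T, B7=S, B9=T, B12=T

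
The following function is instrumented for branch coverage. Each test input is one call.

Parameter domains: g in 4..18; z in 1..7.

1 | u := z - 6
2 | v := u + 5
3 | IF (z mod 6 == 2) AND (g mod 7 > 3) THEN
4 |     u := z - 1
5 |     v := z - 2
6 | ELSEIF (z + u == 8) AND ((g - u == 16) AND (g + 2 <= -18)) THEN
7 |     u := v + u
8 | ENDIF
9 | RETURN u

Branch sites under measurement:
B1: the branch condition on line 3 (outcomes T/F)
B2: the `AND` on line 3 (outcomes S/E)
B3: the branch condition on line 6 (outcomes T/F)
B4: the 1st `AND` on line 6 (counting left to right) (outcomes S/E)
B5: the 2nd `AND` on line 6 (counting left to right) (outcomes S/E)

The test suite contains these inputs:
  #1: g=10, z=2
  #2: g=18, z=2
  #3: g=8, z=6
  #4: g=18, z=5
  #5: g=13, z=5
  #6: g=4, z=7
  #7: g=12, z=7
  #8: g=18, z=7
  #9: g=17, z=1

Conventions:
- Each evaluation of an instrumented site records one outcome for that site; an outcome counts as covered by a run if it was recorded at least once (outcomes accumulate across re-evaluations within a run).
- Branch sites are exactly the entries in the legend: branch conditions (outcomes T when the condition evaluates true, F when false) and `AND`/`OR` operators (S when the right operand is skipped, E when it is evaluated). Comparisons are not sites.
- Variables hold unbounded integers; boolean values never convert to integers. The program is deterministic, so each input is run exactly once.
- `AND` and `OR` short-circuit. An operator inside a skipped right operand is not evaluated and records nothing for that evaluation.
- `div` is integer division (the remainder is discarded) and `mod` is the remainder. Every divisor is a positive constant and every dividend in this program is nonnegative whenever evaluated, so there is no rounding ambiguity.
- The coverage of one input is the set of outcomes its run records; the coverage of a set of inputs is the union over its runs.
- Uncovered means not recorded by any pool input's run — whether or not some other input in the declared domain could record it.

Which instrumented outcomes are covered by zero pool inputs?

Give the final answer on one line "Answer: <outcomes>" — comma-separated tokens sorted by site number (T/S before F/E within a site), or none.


test 1 (g=10, z=2) fires B2->E, B1->F, B4->S, B3->F; hits B1=F, B2=E, B3=F, B4=S
test 2 (g=18, z=2) fires B2->E, B1->T; hits B1=T, B2=E
test 3 (g=8, z=6) fires B2->S, B1->F, B4->S, B3->F; hits B1=F, B2=S, B3=F, B4=S
test 4 (g=18, z=5) fires B2->S, B1->F, B4->S, B3->F; hits B1=F, B2=S, B3=F, B4=S
test 5 (g=13, z=5) fires B2->S, B1->F, B4->S, B3->F; hits B1=F, B2=S, B3=F, B4=S
test 6 (g=4, z=7) fires B2->S, B1->F, B4->E, B5->S, B3->F; hits B1=F, B2=S, B3=F, B4=E, B5=S
test 7 (g=12, z=7) fires B2->S, B1->F, B4->E, B5->S, B3->F; hits B1=F, B2=S, B3=F, B4=E, B5=S
test 8 (g=18, z=7) fires B2->S, B1->F, B4->E, B5->S, B3->F; hits B1=F, B2=S, B3=F, B4=E, B5=S
test 9 (g=17, z=1) fires B2->S, B1->F, B4->S, B3->F; hits B1=F, B2=S, B3=F, B4=S
union over the pool: B1=T, B1=F, B2=S, B2=E, B3=F, B4=S, B4=E, B5=S
uncovered (2 of 10): B3=T, B5=E
Answer: B3=T, B5=E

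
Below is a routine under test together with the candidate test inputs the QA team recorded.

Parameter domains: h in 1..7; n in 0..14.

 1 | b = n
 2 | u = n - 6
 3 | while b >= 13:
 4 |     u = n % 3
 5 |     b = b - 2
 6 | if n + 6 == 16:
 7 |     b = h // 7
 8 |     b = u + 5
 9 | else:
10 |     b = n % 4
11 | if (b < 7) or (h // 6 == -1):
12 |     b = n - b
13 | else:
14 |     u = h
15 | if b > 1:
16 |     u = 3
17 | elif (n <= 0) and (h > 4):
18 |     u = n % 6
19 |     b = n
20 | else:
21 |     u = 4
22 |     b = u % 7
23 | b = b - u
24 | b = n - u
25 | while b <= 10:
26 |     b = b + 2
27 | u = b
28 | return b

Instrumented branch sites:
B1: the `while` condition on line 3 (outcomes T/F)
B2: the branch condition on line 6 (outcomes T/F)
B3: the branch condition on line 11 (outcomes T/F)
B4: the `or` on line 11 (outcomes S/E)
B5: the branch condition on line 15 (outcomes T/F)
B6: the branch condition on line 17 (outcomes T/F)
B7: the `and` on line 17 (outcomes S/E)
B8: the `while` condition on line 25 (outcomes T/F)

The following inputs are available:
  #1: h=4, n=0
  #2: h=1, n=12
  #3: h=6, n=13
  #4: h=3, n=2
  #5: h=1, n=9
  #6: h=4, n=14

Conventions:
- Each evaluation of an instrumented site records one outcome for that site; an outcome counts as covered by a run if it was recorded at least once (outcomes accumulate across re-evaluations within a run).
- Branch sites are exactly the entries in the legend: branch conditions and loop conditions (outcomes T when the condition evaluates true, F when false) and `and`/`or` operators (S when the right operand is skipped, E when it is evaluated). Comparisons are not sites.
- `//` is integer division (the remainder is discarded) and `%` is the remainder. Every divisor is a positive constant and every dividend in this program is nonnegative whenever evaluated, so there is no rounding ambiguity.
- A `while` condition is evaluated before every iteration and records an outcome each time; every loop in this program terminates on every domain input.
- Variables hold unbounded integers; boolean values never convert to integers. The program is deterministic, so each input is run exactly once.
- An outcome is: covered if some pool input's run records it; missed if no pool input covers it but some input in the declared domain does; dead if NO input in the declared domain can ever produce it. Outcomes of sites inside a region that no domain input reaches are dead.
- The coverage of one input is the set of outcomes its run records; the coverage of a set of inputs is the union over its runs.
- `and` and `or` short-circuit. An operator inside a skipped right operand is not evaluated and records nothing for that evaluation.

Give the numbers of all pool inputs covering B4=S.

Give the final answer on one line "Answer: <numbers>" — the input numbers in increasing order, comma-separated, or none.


input #1 (h=4, n=0): produces B4=S
input #2 (h=1, n=12): produces B4=S
input #3 (h=6, n=13): produces B4=S
input #4 (h=3, n=2): produces B4=S
input #5 (h=1, n=9): produces B4=S
input #6 (h=4, n=14): produces B4=S
Answer: 1, 2, 3, 4, 5, 6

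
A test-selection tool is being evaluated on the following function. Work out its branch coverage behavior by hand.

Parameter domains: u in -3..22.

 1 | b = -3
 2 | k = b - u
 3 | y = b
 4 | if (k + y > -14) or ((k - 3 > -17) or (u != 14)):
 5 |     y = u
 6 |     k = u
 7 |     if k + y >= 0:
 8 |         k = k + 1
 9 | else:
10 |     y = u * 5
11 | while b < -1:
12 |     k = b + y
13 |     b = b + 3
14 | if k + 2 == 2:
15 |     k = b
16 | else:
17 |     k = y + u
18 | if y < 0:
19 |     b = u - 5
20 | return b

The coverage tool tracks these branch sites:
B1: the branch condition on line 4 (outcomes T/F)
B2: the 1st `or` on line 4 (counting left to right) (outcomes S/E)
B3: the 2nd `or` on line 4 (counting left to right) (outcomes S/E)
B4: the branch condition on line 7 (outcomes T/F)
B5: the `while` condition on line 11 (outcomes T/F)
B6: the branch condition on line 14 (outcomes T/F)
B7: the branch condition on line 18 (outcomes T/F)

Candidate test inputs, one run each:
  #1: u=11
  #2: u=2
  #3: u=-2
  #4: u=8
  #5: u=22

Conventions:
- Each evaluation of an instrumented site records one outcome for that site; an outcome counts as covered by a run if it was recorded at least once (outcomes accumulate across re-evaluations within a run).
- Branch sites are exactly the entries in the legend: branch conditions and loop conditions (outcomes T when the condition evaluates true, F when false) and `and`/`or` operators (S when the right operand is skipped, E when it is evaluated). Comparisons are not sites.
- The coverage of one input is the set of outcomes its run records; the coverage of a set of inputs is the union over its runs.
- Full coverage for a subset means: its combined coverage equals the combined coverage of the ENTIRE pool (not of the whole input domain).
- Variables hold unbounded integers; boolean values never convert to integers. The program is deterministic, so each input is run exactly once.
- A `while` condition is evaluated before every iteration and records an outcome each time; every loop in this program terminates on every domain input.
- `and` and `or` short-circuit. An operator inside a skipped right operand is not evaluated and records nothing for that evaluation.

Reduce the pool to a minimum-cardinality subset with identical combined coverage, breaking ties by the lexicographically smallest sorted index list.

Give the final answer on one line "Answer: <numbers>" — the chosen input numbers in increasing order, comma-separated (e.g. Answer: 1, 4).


test 1 (u=11) fires B2->E, B3->E, B1->T, B4->T, B5->T, B5->F, B6->F, B7->F; hits B1=T, B2=E, B3=E, B4=T, B5=T, B5=F, B6=F, B7=F
test 2 (u=2) fires B2->S, B1->T, B4->T, B5->T, B5->F, B6->F, B7->F; hits B1=T, B2=S, B4=T, B5=T, B5=F, B6=F, B7=F
test 3 (u=-2) fires B2->S, B1->T, B4->F, B5->T, B5->F, B6->F, B7->T; hits B1=T, B2=S, B4=F, B5=T, B5=F, B6=F, B7=T
test 4 (u=8) fires B2->E, B3->S, B1->T, B4->T, B5->T, B5->F, B6->F, B7->F; hits B1=T, B2=E, B3=S, B4=T, B5=T, B5=F, B6=F, B7=F
test 5 (u=22) fires B2->E, B3->E, B1->T, B4->T, B5->T, B5->F, B6->F, B7->F; hits B1=T, B2=E, B3=E, B4=T, B5=T, B5=F, B6=F, B7=F
pool-wide coverage (12 outcomes): B1=T, B2=S, B2=E, B3=S, B3=E, B4=T, B4=F, B5=T, B5=F, B6=F, B7=T, B7=F
no size-1 subset reaches all 12 outcomes (best union: 8/12)
no size-2 subset reaches all 12 outcomes (best union: 11/12)
at size 3, {1, 3, 4} reaches all 12 outcomes; every lexicographically earlier size-3 subset fails
Answer: 1, 3, 4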